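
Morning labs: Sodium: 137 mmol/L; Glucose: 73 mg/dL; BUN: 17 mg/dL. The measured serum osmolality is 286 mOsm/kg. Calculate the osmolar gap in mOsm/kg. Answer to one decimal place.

Calculated osmolality = 2·Na + glucose/18 + BUN/2.8
= 2·137 + 73/18 + 17/2.8
= 274 + 4.06 + 6.07
= 284.13 mOsm/kg ≈ 284.1 mOsm/kg
Osmolar gap = measured − calculated = 286 − 284.1 = 1.9 mOsm/kg

1.9 mOsm/kg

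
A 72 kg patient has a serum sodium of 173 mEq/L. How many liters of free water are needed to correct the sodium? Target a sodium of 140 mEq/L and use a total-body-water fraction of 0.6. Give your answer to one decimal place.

10.2 L

TBW = 0.6 · 72 = 43.2 L
Free water deficit = TBW · (Na/140 − 1)
= 43.2 · (173/140 − 1)
= 43.2 · 0.2357
= 10.18 L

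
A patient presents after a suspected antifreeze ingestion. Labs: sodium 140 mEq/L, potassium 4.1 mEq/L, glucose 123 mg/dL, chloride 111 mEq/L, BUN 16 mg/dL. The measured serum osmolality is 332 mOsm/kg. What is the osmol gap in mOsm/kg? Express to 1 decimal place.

39.5 mOsm/kg

Calculated osmolality = 2·Na + glucose/18 + BUN/2.8
= 2·140 + 123/18 + 16/2.8
= 280 + 6.83 + 5.71
= 292.54 mOsm/kg ≈ 292.5 mOsm/kg
Osmolar gap = measured − calculated = 332 − 292.5 = 39.5 mOsm/kg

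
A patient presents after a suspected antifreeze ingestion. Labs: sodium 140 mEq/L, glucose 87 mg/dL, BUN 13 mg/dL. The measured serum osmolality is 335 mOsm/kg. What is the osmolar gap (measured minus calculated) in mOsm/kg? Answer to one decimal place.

45.5 mOsm/kg

Calculated osmolality = 2·Na + glucose/18 + BUN/2.8
= 2·140 + 87/18 + 13/2.8
= 280 + 4.83 + 4.64
= 289.47 mOsm/kg ≈ 289.5 mOsm/kg
Osmolar gap = measured − calculated = 335 − 289.5 = 45.5 mOsm/kg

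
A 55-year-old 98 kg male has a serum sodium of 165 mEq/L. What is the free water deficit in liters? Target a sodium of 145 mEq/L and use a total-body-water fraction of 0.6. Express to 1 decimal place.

TBW = 0.6 · 98 = 58.8 L
Free water deficit = TBW · (Na/145 − 1)
= 58.8 · (165/145 − 1)
= 58.8 · 0.1379
= 8.11 L

8.1 L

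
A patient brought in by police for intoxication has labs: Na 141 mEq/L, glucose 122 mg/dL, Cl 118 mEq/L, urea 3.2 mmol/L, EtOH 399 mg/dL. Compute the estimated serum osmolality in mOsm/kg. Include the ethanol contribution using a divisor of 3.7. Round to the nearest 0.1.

399.8 mOsm/kg

Calculated osmolality = 2·Na + glucose/18 + urea + ethanol/3.7
= 2·141 + 122/18 + 3.2 + 399/3.7
= 282 + 6.78 + 3.20 + 107.84
= 399.82 mOsm/kg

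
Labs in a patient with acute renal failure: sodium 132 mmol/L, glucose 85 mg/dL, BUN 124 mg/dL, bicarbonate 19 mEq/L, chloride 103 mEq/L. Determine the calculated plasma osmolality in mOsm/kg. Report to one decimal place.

313.0 mOsm/kg

Calculated osmolality = 2·Na + glucose/18 + BUN/2.8
= 2·132 + 85/18 + 124/2.8
= 264 + 4.72 + 44.29
= 313.01 mOsm/kg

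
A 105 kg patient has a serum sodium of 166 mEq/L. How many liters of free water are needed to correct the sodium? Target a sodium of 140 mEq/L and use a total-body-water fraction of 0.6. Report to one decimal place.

TBW = 0.6 · 105 = 63 L
Free water deficit = TBW · (Na/140 − 1)
= 63 · (166/140 − 1)
= 63 · 0.1857
= 11.7 L

11.7 L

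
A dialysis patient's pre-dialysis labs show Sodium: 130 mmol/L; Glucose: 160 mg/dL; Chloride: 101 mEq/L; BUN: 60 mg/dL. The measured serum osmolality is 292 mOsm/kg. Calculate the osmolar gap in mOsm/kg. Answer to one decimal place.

1.7 mOsm/kg

Calculated osmolality = 2·Na + glucose/18 + BUN/2.8
= 2·130 + 160/18 + 60/2.8
= 260 + 8.89 + 21.43
= 290.32 mOsm/kg ≈ 290.3 mOsm/kg
Osmolar gap = measured − calculated = 292 − 290.3 = 1.7 mOsm/kg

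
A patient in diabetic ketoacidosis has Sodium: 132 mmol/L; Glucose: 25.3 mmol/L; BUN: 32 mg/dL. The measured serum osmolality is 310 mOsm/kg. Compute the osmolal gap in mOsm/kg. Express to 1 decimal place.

9.3 mOsm/kg

Calculated osmolality = 2·Na + glucose + BUN/2.8
= 2·132 + 25.3 + 32/2.8
= 264 + 25.30 + 11.43
= 300.73 mOsm/kg ≈ 300.7 mOsm/kg
Osmolar gap = measured − calculated = 310 − 300.7 = 9.3 mOsm/kg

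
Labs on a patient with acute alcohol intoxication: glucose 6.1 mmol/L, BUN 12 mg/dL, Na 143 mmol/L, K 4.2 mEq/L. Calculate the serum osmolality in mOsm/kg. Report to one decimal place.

296.4 mOsm/kg

Calculated osmolality = 2·Na + glucose + BUN/2.8
= 2·143 + 6.1 + 12/2.8
= 286 + 6.10 + 4.29
= 296.39 mOsm/kg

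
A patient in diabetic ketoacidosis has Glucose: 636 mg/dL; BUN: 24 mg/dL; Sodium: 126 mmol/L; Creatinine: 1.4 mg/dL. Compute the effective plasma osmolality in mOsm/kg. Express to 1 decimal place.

Effective osmolality excludes urea (freely permeant across cell membranes):
2·Na + glucose/18
= 2·126 + 636/18
= 252 + 35.33
= 287.33 mOsm/kg

287.3 mOsm/kg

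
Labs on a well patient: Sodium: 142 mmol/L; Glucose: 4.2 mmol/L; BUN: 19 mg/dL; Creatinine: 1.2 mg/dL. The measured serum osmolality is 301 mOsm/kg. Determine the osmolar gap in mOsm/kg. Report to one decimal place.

6.0 mOsm/kg

Calculated osmolality = 2·Na + glucose + BUN/2.8
= 2·142 + 4.2 + 19/2.8
= 284 + 4.20 + 6.79
= 294.99 mOsm/kg ≈ 295.0 mOsm/kg
Osmolar gap = measured − calculated = 301 − 295.0 = 6.0 mOsm/kg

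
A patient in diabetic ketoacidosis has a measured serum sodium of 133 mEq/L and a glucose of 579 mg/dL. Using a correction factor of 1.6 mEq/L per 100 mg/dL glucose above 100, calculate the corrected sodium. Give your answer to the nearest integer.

141 mEq/L

Corrected Na = measured Na + 1.6 · (glucose − 100)/100
= 133 + 1.6 · (579 − 100)/100
= 133 + 7.7
= 140.7 mEq/L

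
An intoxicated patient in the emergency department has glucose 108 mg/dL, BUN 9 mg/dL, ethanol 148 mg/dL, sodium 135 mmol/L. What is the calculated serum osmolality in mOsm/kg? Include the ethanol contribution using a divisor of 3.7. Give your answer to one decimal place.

Calculated osmolality = 2·Na + glucose/18 + BUN/2.8 + ethanol/3.7
= 2·135 + 108/18 + 9/2.8 + 148/3.7
= 270 + 6 + 3.21 + 40
= 319.21 mOsm/kg

319.2 mOsm/kg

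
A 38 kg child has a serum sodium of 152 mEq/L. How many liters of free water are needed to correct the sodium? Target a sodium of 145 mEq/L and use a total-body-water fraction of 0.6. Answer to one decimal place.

TBW = 0.6 · 38 = 22.8 L
Free water deficit = TBW · (Na/145 − 1)
= 22.8 · (152/145 − 1)
= 22.8 · 0.0483
= 1.1 L

1.1 L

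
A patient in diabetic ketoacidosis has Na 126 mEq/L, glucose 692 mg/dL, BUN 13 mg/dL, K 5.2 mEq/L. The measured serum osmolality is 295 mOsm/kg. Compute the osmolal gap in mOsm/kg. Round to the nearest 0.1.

Calculated osmolality = 2·Na + glucose/18 + BUN/2.8
= 2·126 + 692/18 + 13/2.8
= 252 + 38.44 + 4.64
= 295.08 mOsm/kg ≈ 295.1 mOsm/kg
Osmolar gap = measured − calculated = 295 − 295.1 = -0.1 mOsm/kg

-0.1 mOsm/kg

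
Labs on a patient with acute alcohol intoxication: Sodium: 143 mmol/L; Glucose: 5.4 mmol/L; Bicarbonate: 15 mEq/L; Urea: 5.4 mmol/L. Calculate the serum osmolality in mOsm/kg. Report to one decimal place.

Calculated osmolality = 2·Na + glucose + urea
= 2·143 + 5.4 + 5.4
= 286 + 5.40 + 5.40
= 296.8 mOsm/kg

296.8 mOsm/kg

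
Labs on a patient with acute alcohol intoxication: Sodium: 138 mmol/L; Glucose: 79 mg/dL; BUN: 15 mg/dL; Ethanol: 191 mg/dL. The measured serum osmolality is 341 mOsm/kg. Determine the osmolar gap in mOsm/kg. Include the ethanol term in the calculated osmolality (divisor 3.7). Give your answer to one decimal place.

3.6 mOsm/kg

Calculated osmolality = 2·Na + glucose/18 + BUN/2.8 + ethanol/3.7
= 2·138 + 79/18 + 15/2.8 + 191/3.7
= 276 + 4.39 + 5.36 + 51.62
= 337.37 mOsm/kg ≈ 337.4 mOsm/kg
Osmolar gap = measured − calculated = 341 − 337.4 = 3.6 mOsm/kg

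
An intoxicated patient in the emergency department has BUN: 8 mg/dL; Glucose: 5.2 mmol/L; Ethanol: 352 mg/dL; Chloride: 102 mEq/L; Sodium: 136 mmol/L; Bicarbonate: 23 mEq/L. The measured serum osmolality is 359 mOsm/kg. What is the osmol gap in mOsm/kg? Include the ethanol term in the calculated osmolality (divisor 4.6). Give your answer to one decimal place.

Calculated osmolality = 2·Na + glucose + BUN/2.8 + ethanol/4.6
= 2·136 + 5.2 + 8/2.8 + 352/4.6
= 272 + 5.20 + 2.86 + 76.52
= 356.58 mOsm/kg ≈ 356.6 mOsm/kg
Osmolar gap = measured − calculated = 359 − 356.6 = 2.4 mOsm/kg

2.4 mOsm/kg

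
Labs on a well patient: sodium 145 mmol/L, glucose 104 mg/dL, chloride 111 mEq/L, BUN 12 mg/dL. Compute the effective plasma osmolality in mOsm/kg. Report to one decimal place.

295.8 mOsm/kg

Effective osmolality excludes urea (freely permeant across cell membranes):
2·Na + glucose/18
= 2·145 + 104/18
= 290 + 5.78
= 295.78 mOsm/kg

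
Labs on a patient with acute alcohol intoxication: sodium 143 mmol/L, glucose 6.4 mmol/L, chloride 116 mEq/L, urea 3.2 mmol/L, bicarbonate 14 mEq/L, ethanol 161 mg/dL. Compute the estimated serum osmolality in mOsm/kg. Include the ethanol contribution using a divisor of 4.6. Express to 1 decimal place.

Calculated osmolality = 2·Na + glucose + urea + ethanol/4.6
= 2·143 + 6.4 + 3.2 + 161/4.6
= 286 + 6.40 + 3.20 + 35
= 330.6 mOsm/kg

330.6 mOsm/kg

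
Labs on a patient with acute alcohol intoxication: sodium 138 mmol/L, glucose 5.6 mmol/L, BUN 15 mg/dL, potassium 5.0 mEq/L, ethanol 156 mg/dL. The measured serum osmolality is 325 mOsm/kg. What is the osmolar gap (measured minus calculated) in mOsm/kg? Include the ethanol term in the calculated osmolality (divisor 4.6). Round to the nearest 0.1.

4.1 mOsm/kg

Calculated osmolality = 2·Na + glucose + BUN/2.8 + ethanol/4.6
= 2·138 + 5.6 + 15/2.8 + 156/4.6
= 276 + 5.60 + 5.36 + 33.91
= 320.87 mOsm/kg ≈ 320.9 mOsm/kg
Osmolar gap = measured − calculated = 325 − 320.9 = 4.1 mOsm/kg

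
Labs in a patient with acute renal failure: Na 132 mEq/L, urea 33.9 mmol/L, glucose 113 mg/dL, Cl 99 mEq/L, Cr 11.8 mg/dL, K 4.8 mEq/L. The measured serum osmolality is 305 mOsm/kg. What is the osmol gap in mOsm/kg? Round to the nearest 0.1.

0.8 mOsm/kg

Calculated osmolality = 2·Na + glucose/18 + urea
= 2·132 + 113/18 + 33.9
= 264 + 6.28 + 33.90
= 304.18 mOsm/kg ≈ 304.2 mOsm/kg
Osmolar gap = measured − calculated = 305 − 304.2 = 0.8 mOsm/kg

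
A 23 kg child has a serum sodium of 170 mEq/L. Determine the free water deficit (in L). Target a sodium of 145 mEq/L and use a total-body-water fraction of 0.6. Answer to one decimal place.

TBW = 0.6 · 23 = 13.8 L
Free water deficit = TBW · (Na/145 − 1)
= 13.8 · (170/145 − 1)
= 13.8 · 0.1724
= 2.38 L

2.4 L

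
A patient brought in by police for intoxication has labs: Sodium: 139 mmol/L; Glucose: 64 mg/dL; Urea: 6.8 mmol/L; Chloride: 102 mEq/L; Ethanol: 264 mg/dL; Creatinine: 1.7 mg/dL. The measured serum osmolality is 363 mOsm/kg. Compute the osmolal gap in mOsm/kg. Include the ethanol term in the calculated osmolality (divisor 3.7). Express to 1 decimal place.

3.3 mOsm/kg

Calculated osmolality = 2·Na + glucose/18 + urea + ethanol/3.7
= 2·139 + 64/18 + 6.8 + 264/3.7
= 278 + 3.56 + 6.80 + 71.35
= 359.71 mOsm/kg ≈ 359.7 mOsm/kg
Osmolar gap = measured − calculated = 363 − 359.7 = 3.3 mOsm/kg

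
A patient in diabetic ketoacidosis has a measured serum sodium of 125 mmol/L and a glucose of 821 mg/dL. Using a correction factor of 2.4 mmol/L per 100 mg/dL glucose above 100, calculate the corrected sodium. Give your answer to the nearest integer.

Corrected Na = measured Na + 2.4 · (glucose − 100)/100
= 125 + 2.4 · (821 − 100)/100
= 125 + 17.3
= 142.3 mmol/L

142 mmol/L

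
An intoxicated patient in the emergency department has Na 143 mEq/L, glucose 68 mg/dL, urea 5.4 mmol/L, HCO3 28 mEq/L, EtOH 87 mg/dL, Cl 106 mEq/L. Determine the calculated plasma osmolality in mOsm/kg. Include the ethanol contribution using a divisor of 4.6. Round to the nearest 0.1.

Calculated osmolality = 2·Na + glucose/18 + urea + ethanol/4.6
= 2·143 + 68/18 + 5.4 + 87/4.6
= 286 + 3.78 + 5.40 + 18.91
= 314.09 mOsm/kg

314.1 mOsm/kg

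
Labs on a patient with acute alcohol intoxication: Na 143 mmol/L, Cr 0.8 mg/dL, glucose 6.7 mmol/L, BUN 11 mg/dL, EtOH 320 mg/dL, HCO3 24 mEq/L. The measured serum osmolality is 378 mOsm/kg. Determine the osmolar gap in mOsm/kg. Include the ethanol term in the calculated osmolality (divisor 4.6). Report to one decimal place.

Calculated osmolality = 2·Na + glucose + BUN/2.8 + ethanol/4.6
= 2·143 + 6.7 + 11/2.8 + 320/4.6
= 286 + 6.70 + 3.93 + 69.57
= 366.2 mOsm/kg ≈ 366.2 mOsm/kg
Osmolar gap = measured − calculated = 378 − 366.2 = 11.8 mOsm/kg

11.8 mOsm/kg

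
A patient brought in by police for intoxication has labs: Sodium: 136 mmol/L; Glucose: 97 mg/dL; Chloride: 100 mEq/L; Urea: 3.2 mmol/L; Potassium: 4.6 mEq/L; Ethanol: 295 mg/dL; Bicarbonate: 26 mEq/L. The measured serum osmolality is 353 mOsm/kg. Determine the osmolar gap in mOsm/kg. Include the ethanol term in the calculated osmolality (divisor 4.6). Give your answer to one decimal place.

8.3 mOsm/kg

Calculated osmolality = 2·Na + glucose/18 + urea + ethanol/4.6
= 2·136 + 97/18 + 3.2 + 295/4.6
= 272 + 5.39 + 3.20 + 64.13
= 344.72 mOsm/kg ≈ 344.7 mOsm/kg
Osmolar gap = measured − calculated = 353 − 344.7 = 8.3 mOsm/kg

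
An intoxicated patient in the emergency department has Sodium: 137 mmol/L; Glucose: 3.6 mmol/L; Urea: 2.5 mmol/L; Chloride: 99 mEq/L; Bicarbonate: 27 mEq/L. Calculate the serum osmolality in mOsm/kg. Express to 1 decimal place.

280.1 mOsm/kg

Calculated osmolality = 2·Na + glucose + urea
= 2·137 + 3.6 + 2.5
= 274 + 3.60 + 2.50
= 280.1 mOsm/kg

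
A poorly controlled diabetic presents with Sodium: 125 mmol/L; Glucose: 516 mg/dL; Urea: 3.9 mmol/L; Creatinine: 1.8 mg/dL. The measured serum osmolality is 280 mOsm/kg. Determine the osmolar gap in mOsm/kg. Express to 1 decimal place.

-2.6 mOsm/kg

Calculated osmolality = 2·Na + glucose/18 + urea
= 2·125 + 516/18 + 3.9
= 250 + 28.67 + 3.90
= 282.57 mOsm/kg ≈ 282.6 mOsm/kg
Osmolar gap = measured − calculated = 280 − 282.6 = -2.6 mOsm/kg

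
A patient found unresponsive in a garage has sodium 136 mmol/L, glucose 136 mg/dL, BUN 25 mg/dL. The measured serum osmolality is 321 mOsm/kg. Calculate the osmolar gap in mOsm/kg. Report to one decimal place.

32.5 mOsm/kg

Calculated osmolality = 2·Na + glucose/18 + BUN/2.8
= 2·136 + 136/18 + 25/2.8
= 272 + 7.56 + 8.93
= 288.49 mOsm/kg ≈ 288.5 mOsm/kg
Osmolar gap = measured − calculated = 321 − 288.5 = 32.5 mOsm/kg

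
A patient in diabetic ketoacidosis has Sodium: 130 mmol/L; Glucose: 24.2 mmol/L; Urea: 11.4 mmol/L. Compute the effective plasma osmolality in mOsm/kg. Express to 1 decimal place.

284.2 mOsm/kg

Effective osmolality excludes urea (freely permeant across cell membranes):
2·Na + glucose
= 2·130 + 24.2
= 260 + 24.2
= 284.2 mOsm/kg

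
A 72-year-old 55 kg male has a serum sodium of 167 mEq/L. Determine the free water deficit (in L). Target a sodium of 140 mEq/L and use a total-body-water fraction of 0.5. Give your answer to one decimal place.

5.3 L

TBW = 0.5 · 55 = 27.5 L
Free water deficit = TBW · (Na/140 − 1)
= 27.5 · (167/140 − 1)
= 27.5 · 0.1929
= 5.3 L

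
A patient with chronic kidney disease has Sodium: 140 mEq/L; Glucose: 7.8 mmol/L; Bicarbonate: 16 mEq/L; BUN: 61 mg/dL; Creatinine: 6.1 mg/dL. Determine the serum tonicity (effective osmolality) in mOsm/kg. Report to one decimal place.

Effective osmolality excludes urea (freely permeant across cell membranes):
2·Na + glucose
= 2·140 + 7.8
= 280 + 7.8
= 287.8 mOsm/kg

287.8 mOsm/kg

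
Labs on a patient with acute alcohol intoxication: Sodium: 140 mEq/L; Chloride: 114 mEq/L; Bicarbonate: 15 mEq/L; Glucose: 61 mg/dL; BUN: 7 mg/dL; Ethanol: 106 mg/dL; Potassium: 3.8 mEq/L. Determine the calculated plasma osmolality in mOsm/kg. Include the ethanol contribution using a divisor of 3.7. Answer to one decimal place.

314.5 mOsm/kg

Calculated osmolality = 2·Na + glucose/18 + BUN/2.8 + ethanol/3.7
= 2·140 + 61/18 + 7/2.8 + 106/3.7
= 280 + 3.39 + 2.50 + 28.65
= 314.54 mOsm/kg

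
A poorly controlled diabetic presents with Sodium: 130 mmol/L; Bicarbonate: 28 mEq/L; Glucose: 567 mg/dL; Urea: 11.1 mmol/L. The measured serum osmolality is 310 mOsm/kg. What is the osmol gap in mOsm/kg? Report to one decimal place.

Calculated osmolality = 2·Na + glucose/18 + urea
= 2·130 + 567/18 + 11.1
= 260 + 31.50 + 11.10
= 302.6 mOsm/kg ≈ 302.6 mOsm/kg
Osmolar gap = measured − calculated = 310 − 302.6 = 7.4 mOsm/kg

7.4 mOsm/kg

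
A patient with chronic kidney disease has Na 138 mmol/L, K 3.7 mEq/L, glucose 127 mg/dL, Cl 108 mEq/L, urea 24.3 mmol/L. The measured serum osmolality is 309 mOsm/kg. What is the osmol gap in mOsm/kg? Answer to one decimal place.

1.6 mOsm/kg

Calculated osmolality = 2·Na + glucose/18 + urea
= 2·138 + 127/18 + 24.3
= 276 + 7.06 + 24.30
= 307.36 mOsm/kg ≈ 307.4 mOsm/kg
Osmolar gap = measured − calculated = 309 − 307.4 = 1.6 mOsm/kg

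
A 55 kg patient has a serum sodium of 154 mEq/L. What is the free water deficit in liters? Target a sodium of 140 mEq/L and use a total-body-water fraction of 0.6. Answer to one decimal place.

3.3 L

TBW = 0.6 · 55 = 33 L
Free water deficit = TBW · (Na/140 − 1)
= 33 · (154/140 − 1)
= 33 · 0.1
= 3.3 L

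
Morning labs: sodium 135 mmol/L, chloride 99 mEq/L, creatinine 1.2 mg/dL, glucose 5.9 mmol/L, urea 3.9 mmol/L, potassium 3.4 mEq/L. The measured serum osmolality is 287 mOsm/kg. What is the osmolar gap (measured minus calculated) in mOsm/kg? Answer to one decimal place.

7.2 mOsm/kg

Calculated osmolality = 2·Na + glucose + urea
= 2·135 + 5.9 + 3.9
= 270 + 5.90 + 3.90
= 279.8 mOsm/kg ≈ 279.8 mOsm/kg
Osmolar gap = measured − calculated = 287 − 279.8 = 7.2 mOsm/kg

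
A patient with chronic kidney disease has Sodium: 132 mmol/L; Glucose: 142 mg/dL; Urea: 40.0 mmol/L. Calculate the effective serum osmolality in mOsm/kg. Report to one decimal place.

Effective osmolality excludes urea (freely permeant across cell membranes):
2·Na + glucose/18
= 2·132 + 142/18
= 264 + 7.89
= 271.89 mOsm/kg

271.9 mOsm/kg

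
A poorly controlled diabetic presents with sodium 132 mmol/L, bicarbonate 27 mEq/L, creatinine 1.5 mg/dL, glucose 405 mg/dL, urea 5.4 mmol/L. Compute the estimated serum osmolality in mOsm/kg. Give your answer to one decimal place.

Calculated osmolality = 2·Na + glucose/18 + urea
= 2·132 + 405/18 + 5.4
= 264 + 22.50 + 5.40
= 291.9 mOsm/kg

291.9 mOsm/kg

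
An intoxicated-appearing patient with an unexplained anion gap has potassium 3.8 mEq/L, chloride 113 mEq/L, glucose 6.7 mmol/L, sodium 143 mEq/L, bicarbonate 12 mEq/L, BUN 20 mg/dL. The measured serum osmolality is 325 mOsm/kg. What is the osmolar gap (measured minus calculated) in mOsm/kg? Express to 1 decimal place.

Calculated osmolality = 2·Na + glucose + BUN/2.8
= 2·143 + 6.7 + 20/2.8
= 286 + 6.70 + 7.14
= 299.84 mOsm/kg ≈ 299.8 mOsm/kg
Osmolar gap = measured − calculated = 325 − 299.8 = 25.2 mOsm/kg

25.2 mOsm/kg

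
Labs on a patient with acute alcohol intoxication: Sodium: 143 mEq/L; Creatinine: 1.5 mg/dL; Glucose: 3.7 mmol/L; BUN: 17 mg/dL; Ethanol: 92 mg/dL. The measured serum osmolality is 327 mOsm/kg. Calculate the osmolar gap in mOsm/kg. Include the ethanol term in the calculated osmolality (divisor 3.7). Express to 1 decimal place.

6.4 mOsm/kg

Calculated osmolality = 2·Na + glucose + BUN/2.8 + ethanol/3.7
= 2·143 + 3.7 + 17/2.8 + 92/3.7
= 286 + 3.70 + 6.07 + 24.86
= 320.63 mOsm/kg ≈ 320.6 mOsm/kg
Osmolar gap = measured − calculated = 327 − 320.6 = 6.4 mOsm/kg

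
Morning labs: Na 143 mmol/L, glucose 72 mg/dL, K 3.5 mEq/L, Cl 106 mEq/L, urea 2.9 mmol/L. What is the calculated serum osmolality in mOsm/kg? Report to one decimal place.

292.9 mOsm/kg

Calculated osmolality = 2·Na + glucose/18 + urea
= 2·143 + 72/18 + 2.9
= 286 + 4 + 2.90
= 292.9 mOsm/kg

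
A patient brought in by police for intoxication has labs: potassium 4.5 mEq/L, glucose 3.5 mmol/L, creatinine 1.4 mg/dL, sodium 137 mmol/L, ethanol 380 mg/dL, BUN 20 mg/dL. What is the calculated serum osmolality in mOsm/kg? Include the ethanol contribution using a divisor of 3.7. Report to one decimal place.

387.3 mOsm/kg

Calculated osmolality = 2·Na + glucose + BUN/2.8 + ethanol/3.7
= 2·137 + 3.5 + 20/2.8 + 380/3.7
= 274 + 3.50 + 7.14 + 102.70
= 387.34 mOsm/kg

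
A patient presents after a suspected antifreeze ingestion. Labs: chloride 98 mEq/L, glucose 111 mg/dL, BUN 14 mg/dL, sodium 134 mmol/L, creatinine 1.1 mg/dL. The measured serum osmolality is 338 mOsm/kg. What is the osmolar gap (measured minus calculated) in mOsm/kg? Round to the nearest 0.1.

Calculated osmolality = 2·Na + glucose/18 + BUN/2.8
= 2·134 + 111/18 + 14/2.8
= 268 + 6.17 + 5
= 279.17 mOsm/kg ≈ 279.2 mOsm/kg
Osmolar gap = measured − calculated = 338 − 279.2 = 58.8 mOsm/kg

58.8 mOsm/kg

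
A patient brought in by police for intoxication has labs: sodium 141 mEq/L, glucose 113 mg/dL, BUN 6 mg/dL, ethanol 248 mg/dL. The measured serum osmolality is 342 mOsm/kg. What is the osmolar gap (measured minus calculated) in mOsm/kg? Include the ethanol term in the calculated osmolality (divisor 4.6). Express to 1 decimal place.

-2.3 mOsm/kg

Calculated osmolality = 2·Na + glucose/18 + BUN/2.8 + ethanol/4.6
= 2·141 + 113/18 + 6/2.8 + 248/4.6
= 282 + 6.28 + 2.14 + 53.91
= 344.33 mOsm/kg ≈ 344.3 mOsm/kg
Osmolar gap = measured − calculated = 342 − 344.3 = -2.3 mOsm/kg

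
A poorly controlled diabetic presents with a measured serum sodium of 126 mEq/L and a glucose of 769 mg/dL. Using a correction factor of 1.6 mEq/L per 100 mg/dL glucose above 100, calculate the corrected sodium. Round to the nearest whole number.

Corrected Na = measured Na + 1.6 · (glucose − 100)/100
= 126 + 1.6 · (769 − 100)/100
= 126 + 10.7
= 136.7 mEq/L

137 mEq/L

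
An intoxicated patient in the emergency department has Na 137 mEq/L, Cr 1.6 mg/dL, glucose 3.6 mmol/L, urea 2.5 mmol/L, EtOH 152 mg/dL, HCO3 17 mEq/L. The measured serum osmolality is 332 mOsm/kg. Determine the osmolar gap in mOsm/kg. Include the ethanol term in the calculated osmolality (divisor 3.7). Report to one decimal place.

10.8 mOsm/kg

Calculated osmolality = 2·Na + glucose + urea + ethanol/3.7
= 2·137 + 3.6 + 2.5 + 152/3.7
= 274 + 3.60 + 2.50 + 41.08
= 321.18 mOsm/kg ≈ 321.2 mOsm/kg
Osmolar gap = measured − calculated = 332 − 321.2 = 10.8 mOsm/kg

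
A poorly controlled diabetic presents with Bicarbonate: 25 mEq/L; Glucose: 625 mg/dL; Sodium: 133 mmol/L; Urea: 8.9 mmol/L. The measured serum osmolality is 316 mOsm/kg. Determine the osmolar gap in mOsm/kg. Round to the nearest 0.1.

6.4 mOsm/kg

Calculated osmolality = 2·Na + glucose/18 + urea
= 2·133 + 625/18 + 8.9
= 266 + 34.72 + 8.90
= 309.62 mOsm/kg ≈ 309.6 mOsm/kg
Osmolar gap = measured − calculated = 316 − 309.6 = 6.4 mOsm/kg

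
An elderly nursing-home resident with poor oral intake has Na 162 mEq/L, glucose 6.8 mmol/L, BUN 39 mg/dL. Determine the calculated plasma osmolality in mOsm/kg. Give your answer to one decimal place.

344.7 mOsm/kg

Calculated osmolality = 2·Na + glucose + BUN/2.8
= 2·162 + 6.8 + 39/2.8
= 324 + 6.80 + 13.93
= 344.73 mOsm/kg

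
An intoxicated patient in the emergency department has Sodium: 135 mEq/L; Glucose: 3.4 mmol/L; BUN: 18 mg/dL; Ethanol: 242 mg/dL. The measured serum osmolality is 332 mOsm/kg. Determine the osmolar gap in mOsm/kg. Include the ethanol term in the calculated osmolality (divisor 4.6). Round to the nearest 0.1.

Calculated osmolality = 2·Na + glucose + BUN/2.8 + ethanol/4.6
= 2·135 + 3.4 + 18/2.8 + 242/4.6
= 270 + 3.40 + 6.43 + 52.61
= 332.44 mOsm/kg ≈ 332.4 mOsm/kg
Osmolar gap = measured − calculated = 332 − 332.4 = -0.4 mOsm/kg

-0.4 mOsm/kg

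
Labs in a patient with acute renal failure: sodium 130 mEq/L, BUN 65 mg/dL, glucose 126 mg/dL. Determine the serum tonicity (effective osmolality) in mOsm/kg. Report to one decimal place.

267.0 mOsm/kg

Effective osmolality excludes urea (freely permeant across cell membranes):
2·Na + glucose/18
= 2·130 + 126/18
= 260 + 7
= 267 mOsm/kg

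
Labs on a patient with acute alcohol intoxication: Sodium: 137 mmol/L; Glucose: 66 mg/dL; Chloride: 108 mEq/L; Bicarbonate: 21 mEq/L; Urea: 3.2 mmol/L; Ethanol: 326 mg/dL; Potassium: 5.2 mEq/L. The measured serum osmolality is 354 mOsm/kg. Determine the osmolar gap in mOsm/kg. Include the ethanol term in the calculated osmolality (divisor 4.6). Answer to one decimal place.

Calculated osmolality = 2·Na + glucose/18 + urea + ethanol/4.6
= 2·137 + 66/18 + 3.2 + 326/4.6
= 274 + 3.67 + 3.20 + 70.87
= 351.74 mOsm/kg ≈ 351.7 mOsm/kg
Osmolar gap = measured − calculated = 354 − 351.7 = 2.3 mOsm/kg

2.3 mOsm/kg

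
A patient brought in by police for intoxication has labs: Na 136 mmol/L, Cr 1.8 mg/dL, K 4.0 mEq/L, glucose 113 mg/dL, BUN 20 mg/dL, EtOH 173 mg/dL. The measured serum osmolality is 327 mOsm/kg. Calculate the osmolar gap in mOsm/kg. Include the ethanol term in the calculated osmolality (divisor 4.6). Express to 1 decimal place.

4.0 mOsm/kg

Calculated osmolality = 2·Na + glucose/18 + BUN/2.8 + ethanol/4.6
= 2·136 + 113/18 + 20/2.8 + 173/4.6
= 272 + 6.28 + 7.14 + 37.61
= 323.03 mOsm/kg ≈ 323.0 mOsm/kg
Osmolar gap = measured − calculated = 327 − 323.0 = 4.0 mOsm/kg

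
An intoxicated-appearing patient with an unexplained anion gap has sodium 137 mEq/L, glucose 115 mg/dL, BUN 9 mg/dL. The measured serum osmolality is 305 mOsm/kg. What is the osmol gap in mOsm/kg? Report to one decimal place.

Calculated osmolality = 2·Na + glucose/18 + BUN/2.8
= 2·137 + 115/18 + 9/2.8
= 274 + 6.39 + 3.21
= 283.6 mOsm/kg ≈ 283.6 mOsm/kg
Osmolar gap = measured − calculated = 305 − 283.6 = 21.4 mOsm/kg

21.4 mOsm/kg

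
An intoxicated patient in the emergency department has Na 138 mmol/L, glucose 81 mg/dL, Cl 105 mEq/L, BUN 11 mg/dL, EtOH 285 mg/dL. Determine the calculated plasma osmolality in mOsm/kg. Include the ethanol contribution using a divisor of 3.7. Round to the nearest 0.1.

Calculated osmolality = 2·Na + glucose/18 + BUN/2.8 + ethanol/3.7
= 2·138 + 81/18 + 11/2.8 + 285/3.7
= 276 + 4.50 + 3.93 + 77.03
= 361.46 mOsm/kg

361.5 mOsm/kg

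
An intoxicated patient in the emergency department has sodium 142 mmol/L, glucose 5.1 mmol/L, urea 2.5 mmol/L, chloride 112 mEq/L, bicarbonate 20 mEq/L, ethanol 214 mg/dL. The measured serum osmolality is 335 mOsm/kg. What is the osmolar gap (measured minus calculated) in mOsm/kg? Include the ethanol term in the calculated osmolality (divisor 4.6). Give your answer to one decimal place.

-3.1 mOsm/kg

Calculated osmolality = 2·Na + glucose + urea + ethanol/4.6
= 2·142 + 5.1 + 2.5 + 214/4.6
= 284 + 5.10 + 2.50 + 46.52
= 338.12 mOsm/kg ≈ 338.1 mOsm/kg
Osmolar gap = measured − calculated = 335 − 338.1 = -3.1 mOsm/kg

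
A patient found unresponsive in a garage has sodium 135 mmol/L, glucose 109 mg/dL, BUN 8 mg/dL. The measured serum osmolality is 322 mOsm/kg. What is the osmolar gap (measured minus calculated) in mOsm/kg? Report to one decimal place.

Calculated osmolality = 2·Na + glucose/18 + BUN/2.8
= 2·135 + 109/18 + 8/2.8
= 270 + 6.06 + 2.86
= 278.92 mOsm/kg ≈ 278.9 mOsm/kg
Osmolar gap = measured − calculated = 322 − 278.9 = 43.1 mOsm/kg

43.1 mOsm/kg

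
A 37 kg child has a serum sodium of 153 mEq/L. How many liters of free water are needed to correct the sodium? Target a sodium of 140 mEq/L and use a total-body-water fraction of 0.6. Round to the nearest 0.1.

2.1 L

TBW = 0.6 · 37 = 22.2 L
Free water deficit = TBW · (Na/140 − 1)
= 22.2 · (153/140 − 1)
= 22.2 · 0.0929
= 2.06 L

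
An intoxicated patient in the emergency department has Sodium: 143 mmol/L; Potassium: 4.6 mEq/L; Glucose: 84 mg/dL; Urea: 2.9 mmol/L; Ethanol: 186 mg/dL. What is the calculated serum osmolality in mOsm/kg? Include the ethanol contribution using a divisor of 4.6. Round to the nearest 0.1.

334.0 mOsm/kg

Calculated osmolality = 2·Na + glucose/18 + urea + ethanol/4.6
= 2·143 + 84/18 + 2.9 + 186/4.6
= 286 + 4.67 + 2.90 + 40.43
= 334 mOsm/kg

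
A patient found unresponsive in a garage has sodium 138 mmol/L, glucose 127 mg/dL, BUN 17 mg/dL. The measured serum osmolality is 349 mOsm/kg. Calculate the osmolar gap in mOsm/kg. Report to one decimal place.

59.9 mOsm/kg

Calculated osmolality = 2·Na + glucose/18 + BUN/2.8
= 2·138 + 127/18 + 17/2.8
= 276 + 7.06 + 6.07
= 289.13 mOsm/kg ≈ 289.1 mOsm/kg
Osmolar gap = measured − calculated = 349 − 289.1 = 59.9 mOsm/kg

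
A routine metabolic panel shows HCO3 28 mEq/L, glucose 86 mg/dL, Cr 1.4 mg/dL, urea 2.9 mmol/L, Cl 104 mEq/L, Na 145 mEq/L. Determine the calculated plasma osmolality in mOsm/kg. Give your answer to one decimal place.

Calculated osmolality = 2·Na + glucose/18 + urea
= 2·145 + 86/18 + 2.9
= 290 + 4.78 + 2.90
= 297.68 mOsm/kg

297.7 mOsm/kg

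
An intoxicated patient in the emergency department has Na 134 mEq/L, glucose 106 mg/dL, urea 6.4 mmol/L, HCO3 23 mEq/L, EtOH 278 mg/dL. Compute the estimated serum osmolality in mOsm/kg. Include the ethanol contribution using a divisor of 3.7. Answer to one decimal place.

Calculated osmolality = 2·Na + glucose/18 + urea + ethanol/3.7
= 2·134 + 106/18 + 6.4 + 278/3.7
= 268 + 5.89 + 6.40 + 75.14
= 355.43 mOsm/kg

355.4 mOsm/kg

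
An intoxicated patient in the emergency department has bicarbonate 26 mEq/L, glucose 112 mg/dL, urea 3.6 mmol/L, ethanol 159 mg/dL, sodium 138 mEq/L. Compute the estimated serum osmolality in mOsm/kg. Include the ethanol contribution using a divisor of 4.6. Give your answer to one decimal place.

Calculated osmolality = 2·Na + glucose/18 + urea + ethanol/4.6
= 2·138 + 112/18 + 3.6 + 159/4.6
= 276 + 6.22 + 3.60 + 34.57
= 320.39 mOsm/kg

320.4 mOsm/kg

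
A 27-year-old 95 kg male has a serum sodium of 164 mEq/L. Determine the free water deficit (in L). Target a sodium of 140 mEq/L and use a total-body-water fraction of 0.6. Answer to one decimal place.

TBW = 0.6 · 95 = 57 L
Free water deficit = TBW · (Na/140 − 1)
= 57 · (164/140 − 1)
= 57 · 0.1714
= 9.77 L

9.8 L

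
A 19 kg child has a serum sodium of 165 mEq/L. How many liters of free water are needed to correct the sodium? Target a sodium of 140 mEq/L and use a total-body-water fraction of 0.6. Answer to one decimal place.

TBW = 0.6 · 19 = 11.4 L
Free water deficit = TBW · (Na/140 − 1)
= 11.4 · (165/140 − 1)
= 11.4 · 0.1786
= 2.04 L

2.0 L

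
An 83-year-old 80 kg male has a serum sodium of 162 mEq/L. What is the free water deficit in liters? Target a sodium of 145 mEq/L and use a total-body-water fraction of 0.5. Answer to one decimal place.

TBW = 0.5 · 80 = 40 L
Free water deficit = TBW · (Na/145 − 1)
= 40 · (162/145 − 1)
= 40 · 0.1172
= 4.69 L

4.7 L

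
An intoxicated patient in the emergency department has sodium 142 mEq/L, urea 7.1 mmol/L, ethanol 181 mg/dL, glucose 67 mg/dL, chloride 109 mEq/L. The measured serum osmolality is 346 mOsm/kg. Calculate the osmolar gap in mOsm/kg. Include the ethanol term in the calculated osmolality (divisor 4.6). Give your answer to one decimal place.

11.8 mOsm/kg

Calculated osmolality = 2·Na + glucose/18 + urea + ethanol/4.6
= 2·142 + 67/18 + 7.1 + 181/4.6
= 284 + 3.72 + 7.10 + 39.35
= 334.17 mOsm/kg ≈ 334.2 mOsm/kg
Osmolar gap = measured − calculated = 346 − 334.2 = 11.8 mOsm/kg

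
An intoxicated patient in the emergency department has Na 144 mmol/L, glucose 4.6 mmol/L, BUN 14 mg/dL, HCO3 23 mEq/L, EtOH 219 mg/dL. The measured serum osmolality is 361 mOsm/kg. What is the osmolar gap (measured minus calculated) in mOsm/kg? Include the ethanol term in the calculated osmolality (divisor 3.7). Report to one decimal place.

4.2 mOsm/kg

Calculated osmolality = 2·Na + glucose + BUN/2.8 + ethanol/3.7
= 2·144 + 4.6 + 14/2.8 + 219/3.7
= 288 + 4.60 + 5 + 59.19
= 356.79 mOsm/kg ≈ 356.8 mOsm/kg
Osmolar gap = measured − calculated = 361 − 356.8 = 4.2 mOsm/kg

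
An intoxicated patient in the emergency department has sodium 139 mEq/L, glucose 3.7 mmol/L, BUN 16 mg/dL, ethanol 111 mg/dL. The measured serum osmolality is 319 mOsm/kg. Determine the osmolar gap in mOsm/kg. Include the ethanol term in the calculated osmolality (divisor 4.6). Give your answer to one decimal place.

Calculated osmolality = 2·Na + glucose + BUN/2.8 + ethanol/4.6
= 2·139 + 3.7 + 16/2.8 + 111/4.6
= 278 + 3.70 + 5.71 + 24.13
= 311.54 mOsm/kg ≈ 311.5 mOsm/kg
Osmolar gap = measured − calculated = 319 − 311.5 = 7.5 mOsm/kg

7.5 mOsm/kg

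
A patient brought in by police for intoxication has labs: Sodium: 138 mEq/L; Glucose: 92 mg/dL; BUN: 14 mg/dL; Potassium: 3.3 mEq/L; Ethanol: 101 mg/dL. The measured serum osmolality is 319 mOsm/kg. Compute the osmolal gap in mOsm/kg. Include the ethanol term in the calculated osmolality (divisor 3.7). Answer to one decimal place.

Calculated osmolality = 2·Na + glucose/18 + BUN/2.8 + ethanol/3.7
= 2·138 + 92/18 + 14/2.8 + 101/3.7
= 276 + 5.11 + 5 + 27.30
= 313.41 mOsm/kg ≈ 313.4 mOsm/kg
Osmolar gap = measured − calculated = 319 − 313.4 = 5.6 mOsm/kg

5.6 mOsm/kg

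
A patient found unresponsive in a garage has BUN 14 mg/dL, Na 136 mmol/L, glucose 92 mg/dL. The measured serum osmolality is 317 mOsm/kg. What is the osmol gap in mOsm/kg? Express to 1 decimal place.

34.9 mOsm/kg

Calculated osmolality = 2·Na + glucose/18 + BUN/2.8
= 2·136 + 92/18 + 14/2.8
= 272 + 5.11 + 5
= 282.11 mOsm/kg ≈ 282.1 mOsm/kg
Osmolar gap = measured − calculated = 317 − 282.1 = 34.9 mOsm/kg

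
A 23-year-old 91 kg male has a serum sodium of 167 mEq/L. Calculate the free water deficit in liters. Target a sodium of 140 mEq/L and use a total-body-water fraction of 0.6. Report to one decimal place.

TBW = 0.6 · 91 = 54.6 L
Free water deficit = TBW · (Na/140 − 1)
= 54.6 · (167/140 − 1)
= 54.6 · 0.1929
= 10.53 L

10.5 L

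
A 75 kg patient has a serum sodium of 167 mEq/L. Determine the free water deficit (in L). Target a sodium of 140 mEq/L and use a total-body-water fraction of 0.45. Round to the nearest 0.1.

6.5 L

TBW = 0.45 · 75 = 33.75 L
Free water deficit = TBW · (Na/140 − 1)
= 33.75 · (167/140 − 1)
= 33.75 · 0.1929
= 6.51 L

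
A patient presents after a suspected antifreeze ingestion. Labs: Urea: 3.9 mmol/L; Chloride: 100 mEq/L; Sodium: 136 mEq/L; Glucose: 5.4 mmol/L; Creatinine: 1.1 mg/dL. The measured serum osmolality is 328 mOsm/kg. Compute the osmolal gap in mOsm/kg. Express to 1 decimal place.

Calculated osmolality = 2·Na + glucose + urea
= 2·136 + 5.4 + 3.9
= 272 + 5.40 + 3.90
= 281.3 mOsm/kg ≈ 281.3 mOsm/kg
Osmolar gap = measured − calculated = 328 − 281.3 = 46.7 mOsm/kg

46.7 mOsm/kg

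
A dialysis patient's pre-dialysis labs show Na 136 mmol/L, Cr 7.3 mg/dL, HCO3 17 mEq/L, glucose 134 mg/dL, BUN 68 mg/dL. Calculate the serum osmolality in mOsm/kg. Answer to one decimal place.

303.7 mOsm/kg

Calculated osmolality = 2·Na + glucose/18 + BUN/2.8
= 2·136 + 134/18 + 68/2.8
= 272 + 7.44 + 24.29
= 303.73 mOsm/kg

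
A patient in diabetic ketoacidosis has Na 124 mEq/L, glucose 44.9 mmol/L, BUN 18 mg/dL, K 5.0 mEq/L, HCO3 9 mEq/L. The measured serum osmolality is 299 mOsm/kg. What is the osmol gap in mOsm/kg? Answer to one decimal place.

Calculated osmolality = 2·Na + glucose + BUN/2.8
= 2·124 + 44.9 + 18/2.8
= 248 + 44.90 + 6.43
= 299.33 mOsm/kg ≈ 299.3 mOsm/kg
Osmolar gap = measured − calculated = 299 − 299.3 = -0.3 mOsm/kg

-0.3 mOsm/kg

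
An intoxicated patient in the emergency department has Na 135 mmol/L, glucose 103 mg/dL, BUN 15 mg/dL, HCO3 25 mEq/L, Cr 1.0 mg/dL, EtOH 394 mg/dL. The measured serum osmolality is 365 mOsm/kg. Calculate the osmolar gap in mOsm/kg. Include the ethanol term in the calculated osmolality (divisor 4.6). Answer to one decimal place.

Calculated osmolality = 2·Na + glucose/18 + BUN/2.8 + ethanol/4.6
= 2·135 + 103/18 + 15/2.8 + 394/4.6
= 270 + 5.72 + 5.36 + 85.65
= 366.73 mOsm/kg ≈ 366.7 mOsm/kg
Osmolar gap = measured − calculated = 365 − 366.7 = -1.7 mOsm/kg

-1.7 mOsm/kg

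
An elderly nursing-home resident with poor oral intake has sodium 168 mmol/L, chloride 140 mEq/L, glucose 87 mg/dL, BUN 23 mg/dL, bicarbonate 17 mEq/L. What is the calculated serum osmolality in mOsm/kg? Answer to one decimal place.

349.0 mOsm/kg

Calculated osmolality = 2·Na + glucose/18 + BUN/2.8
= 2·168 + 87/18 + 23/2.8
= 336 + 4.83 + 8.21
= 349.04 mOsm/kg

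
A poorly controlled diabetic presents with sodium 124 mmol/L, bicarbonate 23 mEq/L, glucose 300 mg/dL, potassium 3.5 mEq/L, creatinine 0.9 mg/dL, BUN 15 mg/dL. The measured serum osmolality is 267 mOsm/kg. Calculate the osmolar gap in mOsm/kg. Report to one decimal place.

-3.0 mOsm/kg

Calculated osmolality = 2·Na + glucose/18 + BUN/2.8
= 2·124 + 300/18 + 15/2.8
= 248 + 16.67 + 5.36
= 270.03 mOsm/kg ≈ 270.0 mOsm/kg
Osmolar gap = measured − calculated = 267 − 270.0 = -3.0 mOsm/kg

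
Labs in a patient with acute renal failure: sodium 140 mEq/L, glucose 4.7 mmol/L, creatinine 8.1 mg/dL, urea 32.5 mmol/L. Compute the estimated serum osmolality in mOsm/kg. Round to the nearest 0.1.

317.2 mOsm/kg

Calculated osmolality = 2·Na + glucose + urea
= 2·140 + 4.7 + 32.5
= 280 + 4.70 + 32.50
= 317.2 mOsm/kg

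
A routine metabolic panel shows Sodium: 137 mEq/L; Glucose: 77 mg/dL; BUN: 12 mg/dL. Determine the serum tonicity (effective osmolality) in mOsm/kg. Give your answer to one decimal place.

278.3 mOsm/kg

Effective osmolality excludes urea (freely permeant across cell membranes):
2·Na + glucose/18
= 2·137 + 77/18
= 274 + 4.28
= 278.28 mOsm/kg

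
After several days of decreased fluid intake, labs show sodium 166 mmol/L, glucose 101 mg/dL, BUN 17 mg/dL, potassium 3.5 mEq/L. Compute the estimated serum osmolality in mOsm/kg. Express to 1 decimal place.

Calculated osmolality = 2·Na + glucose/18 + BUN/2.8
= 2·166 + 101/18 + 17/2.8
= 332 + 5.61 + 6.07
= 343.68 mOsm/kg

343.7 mOsm/kg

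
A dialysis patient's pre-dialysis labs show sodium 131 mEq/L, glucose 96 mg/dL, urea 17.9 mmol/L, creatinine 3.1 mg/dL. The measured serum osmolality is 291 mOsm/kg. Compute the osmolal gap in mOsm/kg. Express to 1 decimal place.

Calculated osmolality = 2·Na + glucose/18 + urea
= 2·131 + 96/18 + 17.9
= 262 + 5.33 + 17.90
= 285.23 mOsm/kg ≈ 285.2 mOsm/kg
Osmolar gap = measured − calculated = 291 − 285.2 = 5.8 mOsm/kg

5.8 mOsm/kg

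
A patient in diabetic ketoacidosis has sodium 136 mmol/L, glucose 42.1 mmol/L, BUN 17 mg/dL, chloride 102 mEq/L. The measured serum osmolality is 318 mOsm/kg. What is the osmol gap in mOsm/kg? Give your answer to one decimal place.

-2.2 mOsm/kg

Calculated osmolality = 2·Na + glucose + BUN/2.8
= 2·136 + 42.1 + 17/2.8
= 272 + 42.10 + 6.07
= 320.17 mOsm/kg ≈ 320.2 mOsm/kg
Osmolar gap = measured − calculated = 318 − 320.2 = -2.2 mOsm/kg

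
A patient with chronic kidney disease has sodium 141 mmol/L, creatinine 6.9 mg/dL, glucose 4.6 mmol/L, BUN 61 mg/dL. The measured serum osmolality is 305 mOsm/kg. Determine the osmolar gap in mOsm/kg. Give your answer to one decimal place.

-3.4 mOsm/kg

Calculated osmolality = 2·Na + glucose + BUN/2.8
= 2·141 + 4.6 + 61/2.8
= 282 + 4.60 + 21.79
= 308.39 mOsm/kg ≈ 308.4 mOsm/kg
Osmolar gap = measured − calculated = 305 − 308.4 = -3.4 mOsm/kg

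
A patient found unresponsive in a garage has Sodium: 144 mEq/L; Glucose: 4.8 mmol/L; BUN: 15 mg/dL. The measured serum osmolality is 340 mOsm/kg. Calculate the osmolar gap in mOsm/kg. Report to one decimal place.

41.8 mOsm/kg

Calculated osmolality = 2·Na + glucose + BUN/2.8
= 2·144 + 4.8 + 15/2.8
= 288 + 4.80 + 5.36
= 298.16 mOsm/kg ≈ 298.2 mOsm/kg
Osmolar gap = measured − calculated = 340 − 298.2 = 41.8 mOsm/kg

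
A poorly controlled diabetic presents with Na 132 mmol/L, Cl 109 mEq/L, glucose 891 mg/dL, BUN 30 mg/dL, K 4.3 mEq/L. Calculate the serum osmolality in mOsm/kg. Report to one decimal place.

324.2 mOsm/kg

Calculated osmolality = 2·Na + glucose/18 + BUN/2.8
= 2·132 + 891/18 + 30/2.8
= 264 + 49.50 + 10.71
= 324.21 mOsm/kg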